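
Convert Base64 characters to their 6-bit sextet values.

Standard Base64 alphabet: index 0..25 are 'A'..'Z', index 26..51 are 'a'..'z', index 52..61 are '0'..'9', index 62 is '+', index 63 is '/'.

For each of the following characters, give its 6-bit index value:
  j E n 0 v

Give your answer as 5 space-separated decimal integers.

'j': a..z range, 26 + ord('j') − ord('a') = 35
'E': A..Z range, ord('E') − ord('A') = 4
'n': a..z range, 26 + ord('n') − ord('a') = 39
'0': 0..9 range, 52 + ord('0') − ord('0') = 52
'v': a..z range, 26 + ord('v') − ord('a') = 47

Answer: 35 4 39 52 47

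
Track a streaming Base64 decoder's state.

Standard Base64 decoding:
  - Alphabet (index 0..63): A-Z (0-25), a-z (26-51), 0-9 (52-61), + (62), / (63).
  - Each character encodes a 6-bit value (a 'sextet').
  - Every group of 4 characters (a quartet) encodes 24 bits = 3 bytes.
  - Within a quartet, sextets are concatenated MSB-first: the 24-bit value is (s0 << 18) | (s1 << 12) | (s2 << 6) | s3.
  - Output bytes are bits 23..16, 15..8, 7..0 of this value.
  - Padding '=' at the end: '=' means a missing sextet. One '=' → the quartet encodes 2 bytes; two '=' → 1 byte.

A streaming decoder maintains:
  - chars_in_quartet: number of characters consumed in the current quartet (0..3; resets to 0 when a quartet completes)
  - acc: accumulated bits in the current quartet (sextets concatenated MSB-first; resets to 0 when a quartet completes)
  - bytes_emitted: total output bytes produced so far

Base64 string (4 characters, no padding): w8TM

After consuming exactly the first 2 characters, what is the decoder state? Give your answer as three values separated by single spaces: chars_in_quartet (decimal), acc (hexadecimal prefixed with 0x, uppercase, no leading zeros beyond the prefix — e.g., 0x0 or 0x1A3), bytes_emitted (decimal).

Answer: 2 0xC3C 0

Derivation:
After char 0 ('w'=48): chars_in_quartet=1 acc=0x30 bytes_emitted=0
After char 1 ('8'=60): chars_in_quartet=2 acc=0xC3C bytes_emitted=0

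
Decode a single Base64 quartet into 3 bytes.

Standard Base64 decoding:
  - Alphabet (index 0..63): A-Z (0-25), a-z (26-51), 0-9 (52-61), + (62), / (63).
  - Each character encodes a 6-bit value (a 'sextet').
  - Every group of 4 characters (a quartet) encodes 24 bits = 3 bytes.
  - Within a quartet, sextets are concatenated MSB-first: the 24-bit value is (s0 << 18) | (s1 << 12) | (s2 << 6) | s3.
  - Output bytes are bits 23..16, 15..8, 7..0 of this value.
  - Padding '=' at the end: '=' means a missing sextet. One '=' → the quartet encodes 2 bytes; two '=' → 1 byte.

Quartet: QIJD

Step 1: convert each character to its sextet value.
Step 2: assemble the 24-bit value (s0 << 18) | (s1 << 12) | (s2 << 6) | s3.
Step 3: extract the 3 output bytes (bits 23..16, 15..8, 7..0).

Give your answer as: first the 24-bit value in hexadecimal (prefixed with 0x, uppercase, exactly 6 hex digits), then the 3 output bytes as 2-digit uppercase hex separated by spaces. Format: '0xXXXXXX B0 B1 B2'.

Sextets: Q=16, I=8, J=9, D=3
24-bit: (16<<18) | (8<<12) | (9<<6) | 3
      = 0x400000 | 0x008000 | 0x000240 | 0x000003
      = 0x408243
Bytes: (v>>16)&0xFF=40, (v>>8)&0xFF=82, v&0xFF=43

Answer: 0x408243 40 82 43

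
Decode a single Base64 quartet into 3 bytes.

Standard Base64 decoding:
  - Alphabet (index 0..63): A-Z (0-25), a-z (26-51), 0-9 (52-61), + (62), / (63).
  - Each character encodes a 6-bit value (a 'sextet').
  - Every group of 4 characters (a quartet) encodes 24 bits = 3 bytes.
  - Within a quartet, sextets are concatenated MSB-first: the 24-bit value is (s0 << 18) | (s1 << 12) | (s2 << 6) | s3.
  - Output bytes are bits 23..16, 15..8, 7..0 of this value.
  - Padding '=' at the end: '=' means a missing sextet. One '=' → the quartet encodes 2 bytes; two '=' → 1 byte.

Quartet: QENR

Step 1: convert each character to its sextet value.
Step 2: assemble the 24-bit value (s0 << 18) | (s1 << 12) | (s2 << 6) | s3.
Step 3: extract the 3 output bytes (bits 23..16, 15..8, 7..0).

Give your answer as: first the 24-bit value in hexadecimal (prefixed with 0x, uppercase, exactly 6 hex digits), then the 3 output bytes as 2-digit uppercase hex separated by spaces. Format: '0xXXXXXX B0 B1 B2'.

Sextets: Q=16, E=4, N=13, R=17
24-bit: (16<<18) | (4<<12) | (13<<6) | 17
      = 0x400000 | 0x004000 | 0x000340 | 0x000011
      = 0x404351
Bytes: (v>>16)&0xFF=40, (v>>8)&0xFF=43, v&0xFF=51

Answer: 0x404351 40 43 51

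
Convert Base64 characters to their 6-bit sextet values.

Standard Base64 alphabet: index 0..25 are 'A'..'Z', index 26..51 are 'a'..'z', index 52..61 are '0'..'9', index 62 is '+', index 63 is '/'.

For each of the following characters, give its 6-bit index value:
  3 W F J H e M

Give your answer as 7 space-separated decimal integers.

'3': 0..9 range, 52 + ord('3') − ord('0') = 55
'W': A..Z range, ord('W') − ord('A') = 22
'F': A..Z range, ord('F') − ord('A') = 5
'J': A..Z range, ord('J') − ord('A') = 9
'H': A..Z range, ord('H') − ord('A') = 7
'e': a..z range, 26 + ord('e') − ord('a') = 30
'M': A..Z range, ord('M') − ord('A') = 12

Answer: 55 22 5 9 7 30 12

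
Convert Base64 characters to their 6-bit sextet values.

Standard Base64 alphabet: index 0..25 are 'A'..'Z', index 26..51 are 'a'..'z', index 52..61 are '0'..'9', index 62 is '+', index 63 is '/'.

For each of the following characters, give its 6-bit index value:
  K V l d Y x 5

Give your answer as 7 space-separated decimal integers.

'K': A..Z range, ord('K') − ord('A') = 10
'V': A..Z range, ord('V') − ord('A') = 21
'l': a..z range, 26 + ord('l') − ord('a') = 37
'd': a..z range, 26 + ord('d') − ord('a') = 29
'Y': A..Z range, ord('Y') − ord('A') = 24
'x': a..z range, 26 + ord('x') − ord('a') = 49
'5': 0..9 range, 52 + ord('5') − ord('0') = 57

Answer: 10 21 37 29 24 49 57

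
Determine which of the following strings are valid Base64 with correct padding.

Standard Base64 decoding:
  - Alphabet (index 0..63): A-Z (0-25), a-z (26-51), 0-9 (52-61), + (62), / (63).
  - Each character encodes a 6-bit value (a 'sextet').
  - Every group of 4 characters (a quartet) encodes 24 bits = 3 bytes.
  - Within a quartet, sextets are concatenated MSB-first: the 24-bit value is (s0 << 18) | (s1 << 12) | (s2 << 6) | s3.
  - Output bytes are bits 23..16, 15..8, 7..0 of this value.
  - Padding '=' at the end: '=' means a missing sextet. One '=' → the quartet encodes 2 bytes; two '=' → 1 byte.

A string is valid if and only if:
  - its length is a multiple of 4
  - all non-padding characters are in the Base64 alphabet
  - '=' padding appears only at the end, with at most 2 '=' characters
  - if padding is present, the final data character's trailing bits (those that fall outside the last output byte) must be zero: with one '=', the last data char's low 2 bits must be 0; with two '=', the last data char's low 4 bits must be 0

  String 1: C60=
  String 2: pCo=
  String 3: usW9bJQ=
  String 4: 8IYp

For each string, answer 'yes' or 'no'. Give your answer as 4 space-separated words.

Answer: yes yes yes yes

Derivation:
String 1: 'C60=' → valid
String 2: 'pCo=' → valid
String 3: 'usW9bJQ=' → valid
String 4: '8IYp' → valid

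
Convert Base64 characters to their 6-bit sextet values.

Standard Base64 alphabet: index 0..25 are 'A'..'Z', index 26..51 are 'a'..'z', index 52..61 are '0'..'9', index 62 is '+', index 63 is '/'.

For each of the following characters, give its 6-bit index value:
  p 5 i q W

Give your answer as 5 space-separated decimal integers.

'p': a..z range, 26 + ord('p') − ord('a') = 41
'5': 0..9 range, 52 + ord('5') − ord('0') = 57
'i': a..z range, 26 + ord('i') − ord('a') = 34
'q': a..z range, 26 + ord('q') − ord('a') = 42
'W': A..Z range, ord('W') − ord('A') = 22

Answer: 41 57 34 42 22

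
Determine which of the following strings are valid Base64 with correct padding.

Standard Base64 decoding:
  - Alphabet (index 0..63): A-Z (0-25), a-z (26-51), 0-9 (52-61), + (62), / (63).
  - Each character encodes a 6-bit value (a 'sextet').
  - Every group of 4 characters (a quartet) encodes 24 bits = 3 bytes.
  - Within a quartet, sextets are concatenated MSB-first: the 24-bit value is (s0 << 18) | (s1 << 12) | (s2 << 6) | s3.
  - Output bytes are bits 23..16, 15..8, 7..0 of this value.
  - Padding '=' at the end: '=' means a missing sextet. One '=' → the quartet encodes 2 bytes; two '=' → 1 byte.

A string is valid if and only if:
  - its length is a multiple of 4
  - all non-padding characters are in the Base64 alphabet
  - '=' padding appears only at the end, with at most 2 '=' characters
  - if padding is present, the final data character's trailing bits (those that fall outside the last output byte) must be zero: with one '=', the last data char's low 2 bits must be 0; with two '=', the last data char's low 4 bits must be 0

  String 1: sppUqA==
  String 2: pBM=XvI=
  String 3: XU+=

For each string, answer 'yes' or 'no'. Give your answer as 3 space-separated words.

Answer: yes no no

Derivation:
String 1: 'sppUqA==' → valid
String 2: 'pBM=XvI=' → invalid (bad char(s): ['=']; '=' in middle)
String 3: 'XU+=' → invalid (bad trailing bits)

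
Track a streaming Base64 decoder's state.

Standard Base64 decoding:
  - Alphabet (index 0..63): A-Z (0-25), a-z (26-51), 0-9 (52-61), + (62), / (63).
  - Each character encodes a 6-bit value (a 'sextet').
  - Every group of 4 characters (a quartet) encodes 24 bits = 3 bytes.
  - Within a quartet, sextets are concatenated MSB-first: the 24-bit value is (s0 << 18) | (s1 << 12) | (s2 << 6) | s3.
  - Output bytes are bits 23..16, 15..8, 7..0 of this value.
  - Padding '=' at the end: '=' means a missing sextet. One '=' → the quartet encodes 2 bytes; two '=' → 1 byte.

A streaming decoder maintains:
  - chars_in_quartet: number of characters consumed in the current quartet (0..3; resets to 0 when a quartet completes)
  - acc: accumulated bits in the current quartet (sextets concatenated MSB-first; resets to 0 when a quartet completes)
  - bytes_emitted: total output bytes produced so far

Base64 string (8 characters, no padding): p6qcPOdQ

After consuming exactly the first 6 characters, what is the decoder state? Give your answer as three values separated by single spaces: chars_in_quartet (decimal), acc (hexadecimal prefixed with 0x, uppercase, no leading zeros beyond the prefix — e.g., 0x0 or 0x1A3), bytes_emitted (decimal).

After char 0 ('p'=41): chars_in_quartet=1 acc=0x29 bytes_emitted=0
After char 1 ('6'=58): chars_in_quartet=2 acc=0xA7A bytes_emitted=0
After char 2 ('q'=42): chars_in_quartet=3 acc=0x29EAA bytes_emitted=0
After char 3 ('c'=28): chars_in_quartet=4 acc=0xA7AA9C -> emit A7 AA 9C, reset; bytes_emitted=3
After char 4 ('P'=15): chars_in_quartet=1 acc=0xF bytes_emitted=3
After char 5 ('O'=14): chars_in_quartet=2 acc=0x3CE bytes_emitted=3

Answer: 2 0x3CE 3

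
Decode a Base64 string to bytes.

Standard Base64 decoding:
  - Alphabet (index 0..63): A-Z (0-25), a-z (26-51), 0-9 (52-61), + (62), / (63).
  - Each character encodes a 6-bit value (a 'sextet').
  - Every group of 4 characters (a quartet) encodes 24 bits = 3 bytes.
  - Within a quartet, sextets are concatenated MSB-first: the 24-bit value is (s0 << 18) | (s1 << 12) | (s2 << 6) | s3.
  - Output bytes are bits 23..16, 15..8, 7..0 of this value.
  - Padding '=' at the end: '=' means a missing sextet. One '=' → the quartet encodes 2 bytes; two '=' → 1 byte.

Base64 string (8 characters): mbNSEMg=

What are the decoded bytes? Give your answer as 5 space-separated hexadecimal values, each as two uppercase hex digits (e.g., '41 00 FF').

Answer: 99 B3 52 10 C8

Derivation:
After char 0 ('m'=38): chars_in_quartet=1 acc=0x26 bytes_emitted=0
After char 1 ('b'=27): chars_in_quartet=2 acc=0x99B bytes_emitted=0
After char 2 ('N'=13): chars_in_quartet=3 acc=0x266CD bytes_emitted=0
After char 3 ('S'=18): chars_in_quartet=4 acc=0x99B352 -> emit 99 B3 52, reset; bytes_emitted=3
After char 4 ('E'=4): chars_in_quartet=1 acc=0x4 bytes_emitted=3
After char 5 ('M'=12): chars_in_quartet=2 acc=0x10C bytes_emitted=3
After char 6 ('g'=32): chars_in_quartet=3 acc=0x4320 bytes_emitted=3
Padding '=': partial quartet acc=0x4320 -> emit 10 C8; bytes_emitted=5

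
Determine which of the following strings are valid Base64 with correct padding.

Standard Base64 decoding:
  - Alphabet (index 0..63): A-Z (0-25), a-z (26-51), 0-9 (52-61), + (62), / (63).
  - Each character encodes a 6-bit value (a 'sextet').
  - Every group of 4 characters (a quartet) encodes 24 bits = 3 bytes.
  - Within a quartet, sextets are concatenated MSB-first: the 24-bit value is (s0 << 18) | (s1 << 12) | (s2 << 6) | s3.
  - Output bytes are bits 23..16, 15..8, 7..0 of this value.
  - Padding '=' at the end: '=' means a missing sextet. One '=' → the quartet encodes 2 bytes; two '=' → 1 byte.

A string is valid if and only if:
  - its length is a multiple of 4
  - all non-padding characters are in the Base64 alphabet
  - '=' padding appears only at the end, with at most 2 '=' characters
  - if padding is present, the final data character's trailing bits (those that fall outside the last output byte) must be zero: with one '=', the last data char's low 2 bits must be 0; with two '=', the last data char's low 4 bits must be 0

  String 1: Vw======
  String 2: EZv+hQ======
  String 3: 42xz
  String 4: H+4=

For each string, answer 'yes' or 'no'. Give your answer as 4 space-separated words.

Answer: no no yes yes

Derivation:
String 1: 'Vw======' → invalid (6 pad chars (max 2))
String 2: 'EZv+hQ======' → invalid (6 pad chars (max 2))
String 3: '42xz' → valid
String 4: 'H+4=' → valid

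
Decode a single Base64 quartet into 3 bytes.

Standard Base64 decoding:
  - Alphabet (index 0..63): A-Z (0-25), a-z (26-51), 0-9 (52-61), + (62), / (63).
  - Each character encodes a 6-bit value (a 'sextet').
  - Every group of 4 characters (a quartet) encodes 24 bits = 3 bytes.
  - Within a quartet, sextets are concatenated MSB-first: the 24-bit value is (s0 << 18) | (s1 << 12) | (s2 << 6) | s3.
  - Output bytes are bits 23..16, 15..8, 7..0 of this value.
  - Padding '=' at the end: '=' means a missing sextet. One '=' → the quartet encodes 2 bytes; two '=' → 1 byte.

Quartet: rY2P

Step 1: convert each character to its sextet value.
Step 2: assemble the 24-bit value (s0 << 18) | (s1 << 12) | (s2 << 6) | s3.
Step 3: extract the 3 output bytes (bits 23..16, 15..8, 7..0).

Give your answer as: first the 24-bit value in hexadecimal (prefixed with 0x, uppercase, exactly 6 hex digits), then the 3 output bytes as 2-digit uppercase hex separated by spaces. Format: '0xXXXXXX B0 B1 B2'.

Answer: 0xAD8D8F AD 8D 8F

Derivation:
Sextets: r=43, Y=24, 2=54, P=15
24-bit: (43<<18) | (24<<12) | (54<<6) | 15
      = 0xAC0000 | 0x018000 | 0x000D80 | 0x00000F
      = 0xAD8D8F
Bytes: (v>>16)&0xFF=AD, (v>>8)&0xFF=8D, v&0xFF=8F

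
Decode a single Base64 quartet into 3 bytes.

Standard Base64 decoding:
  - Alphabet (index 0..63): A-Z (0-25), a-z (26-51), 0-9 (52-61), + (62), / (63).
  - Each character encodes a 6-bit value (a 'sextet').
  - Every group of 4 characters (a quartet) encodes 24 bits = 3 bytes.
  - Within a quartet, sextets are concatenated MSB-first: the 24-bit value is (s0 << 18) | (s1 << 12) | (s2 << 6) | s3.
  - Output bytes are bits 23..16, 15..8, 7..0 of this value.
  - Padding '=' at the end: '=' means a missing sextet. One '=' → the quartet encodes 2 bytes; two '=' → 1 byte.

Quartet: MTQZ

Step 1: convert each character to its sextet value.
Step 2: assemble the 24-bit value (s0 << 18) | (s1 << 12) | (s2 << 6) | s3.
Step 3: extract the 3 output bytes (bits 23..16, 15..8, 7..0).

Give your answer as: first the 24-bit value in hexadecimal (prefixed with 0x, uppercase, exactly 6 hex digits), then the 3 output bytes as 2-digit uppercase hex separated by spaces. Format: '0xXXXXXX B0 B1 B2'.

Answer: 0x313419 31 34 19

Derivation:
Sextets: M=12, T=19, Q=16, Z=25
24-bit: (12<<18) | (19<<12) | (16<<6) | 25
      = 0x300000 | 0x013000 | 0x000400 | 0x000019
      = 0x313419
Bytes: (v>>16)&0xFF=31, (v>>8)&0xFF=34, v&0xFF=19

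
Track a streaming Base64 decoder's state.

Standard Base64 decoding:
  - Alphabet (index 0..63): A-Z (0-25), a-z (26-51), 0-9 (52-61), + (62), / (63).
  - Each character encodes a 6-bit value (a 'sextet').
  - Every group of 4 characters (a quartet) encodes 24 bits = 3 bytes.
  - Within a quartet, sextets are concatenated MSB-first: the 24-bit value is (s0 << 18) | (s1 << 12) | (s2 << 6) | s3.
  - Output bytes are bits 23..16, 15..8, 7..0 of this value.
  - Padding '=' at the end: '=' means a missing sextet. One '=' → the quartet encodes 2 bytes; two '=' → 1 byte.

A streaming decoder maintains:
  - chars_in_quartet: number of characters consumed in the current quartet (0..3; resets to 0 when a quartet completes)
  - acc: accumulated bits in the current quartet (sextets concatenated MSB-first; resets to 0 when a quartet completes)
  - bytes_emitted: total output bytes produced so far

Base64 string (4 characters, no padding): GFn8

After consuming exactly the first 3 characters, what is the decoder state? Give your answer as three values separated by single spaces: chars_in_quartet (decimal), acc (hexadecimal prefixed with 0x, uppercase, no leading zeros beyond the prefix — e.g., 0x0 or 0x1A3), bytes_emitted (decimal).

Answer: 3 0x6167 0

Derivation:
After char 0 ('G'=6): chars_in_quartet=1 acc=0x6 bytes_emitted=0
After char 1 ('F'=5): chars_in_quartet=2 acc=0x185 bytes_emitted=0
After char 2 ('n'=39): chars_in_quartet=3 acc=0x6167 bytes_emitted=0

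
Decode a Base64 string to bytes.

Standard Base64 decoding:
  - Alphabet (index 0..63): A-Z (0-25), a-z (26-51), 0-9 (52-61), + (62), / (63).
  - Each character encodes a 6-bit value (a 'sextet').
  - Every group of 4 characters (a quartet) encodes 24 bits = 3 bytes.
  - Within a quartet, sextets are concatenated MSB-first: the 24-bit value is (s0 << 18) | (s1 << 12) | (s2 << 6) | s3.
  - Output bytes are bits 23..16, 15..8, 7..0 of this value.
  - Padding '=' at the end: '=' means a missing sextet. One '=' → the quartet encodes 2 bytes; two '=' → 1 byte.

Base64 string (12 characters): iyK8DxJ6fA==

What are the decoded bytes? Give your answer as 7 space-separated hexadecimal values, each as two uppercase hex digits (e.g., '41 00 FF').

After char 0 ('i'=34): chars_in_quartet=1 acc=0x22 bytes_emitted=0
After char 1 ('y'=50): chars_in_quartet=2 acc=0x8B2 bytes_emitted=0
After char 2 ('K'=10): chars_in_quartet=3 acc=0x22C8A bytes_emitted=0
After char 3 ('8'=60): chars_in_quartet=4 acc=0x8B22BC -> emit 8B 22 BC, reset; bytes_emitted=3
After char 4 ('D'=3): chars_in_quartet=1 acc=0x3 bytes_emitted=3
After char 5 ('x'=49): chars_in_quartet=2 acc=0xF1 bytes_emitted=3
After char 6 ('J'=9): chars_in_quartet=3 acc=0x3C49 bytes_emitted=3
After char 7 ('6'=58): chars_in_quartet=4 acc=0xF127A -> emit 0F 12 7A, reset; bytes_emitted=6
After char 8 ('f'=31): chars_in_quartet=1 acc=0x1F bytes_emitted=6
After char 9 ('A'=0): chars_in_quartet=2 acc=0x7C0 bytes_emitted=6
Padding '==': partial quartet acc=0x7C0 -> emit 7C; bytes_emitted=7

Answer: 8B 22 BC 0F 12 7A 7C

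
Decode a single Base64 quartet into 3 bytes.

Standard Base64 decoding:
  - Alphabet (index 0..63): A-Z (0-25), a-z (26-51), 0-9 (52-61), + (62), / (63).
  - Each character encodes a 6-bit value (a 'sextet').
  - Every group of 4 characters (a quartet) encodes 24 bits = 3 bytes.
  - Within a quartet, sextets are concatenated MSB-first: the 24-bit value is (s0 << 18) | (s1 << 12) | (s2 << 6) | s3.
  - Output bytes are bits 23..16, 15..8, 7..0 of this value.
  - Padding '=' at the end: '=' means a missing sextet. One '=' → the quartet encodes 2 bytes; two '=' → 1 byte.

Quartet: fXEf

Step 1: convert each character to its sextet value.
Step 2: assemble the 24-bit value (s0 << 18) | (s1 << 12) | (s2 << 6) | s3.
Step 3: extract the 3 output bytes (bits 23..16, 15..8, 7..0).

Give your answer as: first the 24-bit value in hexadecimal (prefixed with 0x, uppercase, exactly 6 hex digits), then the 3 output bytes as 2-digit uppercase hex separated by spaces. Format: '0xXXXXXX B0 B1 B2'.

Answer: 0x7D711F 7D 71 1F

Derivation:
Sextets: f=31, X=23, E=4, f=31
24-bit: (31<<18) | (23<<12) | (4<<6) | 31
      = 0x7C0000 | 0x017000 | 0x000100 | 0x00001F
      = 0x7D711F
Bytes: (v>>16)&0xFF=7D, (v>>8)&0xFF=71, v&0xFF=1F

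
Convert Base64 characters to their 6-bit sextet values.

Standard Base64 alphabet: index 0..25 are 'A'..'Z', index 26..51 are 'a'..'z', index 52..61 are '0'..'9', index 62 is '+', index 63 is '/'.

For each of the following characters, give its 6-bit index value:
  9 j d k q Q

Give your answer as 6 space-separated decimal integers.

'9': 0..9 range, 52 + ord('9') − ord('0') = 61
'j': a..z range, 26 + ord('j') − ord('a') = 35
'd': a..z range, 26 + ord('d') − ord('a') = 29
'k': a..z range, 26 + ord('k') − ord('a') = 36
'q': a..z range, 26 + ord('q') − ord('a') = 42
'Q': A..Z range, ord('Q') − ord('A') = 16

Answer: 61 35 29 36 42 16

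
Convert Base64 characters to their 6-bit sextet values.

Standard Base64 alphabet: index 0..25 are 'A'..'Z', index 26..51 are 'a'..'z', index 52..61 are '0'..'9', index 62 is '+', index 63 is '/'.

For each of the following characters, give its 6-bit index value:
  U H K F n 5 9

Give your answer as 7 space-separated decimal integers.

'U': A..Z range, ord('U') − ord('A') = 20
'H': A..Z range, ord('H') − ord('A') = 7
'K': A..Z range, ord('K') − ord('A') = 10
'F': A..Z range, ord('F') − ord('A') = 5
'n': a..z range, 26 + ord('n') − ord('a') = 39
'5': 0..9 range, 52 + ord('5') − ord('0') = 57
'9': 0..9 range, 52 + ord('9') − ord('0') = 61

Answer: 20 7 10 5 39 57 61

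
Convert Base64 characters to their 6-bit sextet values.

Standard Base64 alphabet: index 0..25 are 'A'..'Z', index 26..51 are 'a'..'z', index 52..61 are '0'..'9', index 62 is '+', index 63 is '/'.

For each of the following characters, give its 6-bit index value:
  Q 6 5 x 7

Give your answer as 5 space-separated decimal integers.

Answer: 16 58 57 49 59

Derivation:
'Q': A..Z range, ord('Q') − ord('A') = 16
'6': 0..9 range, 52 + ord('6') − ord('0') = 58
'5': 0..9 range, 52 + ord('5') − ord('0') = 57
'x': a..z range, 26 + ord('x') − ord('a') = 49
'7': 0..9 range, 52 + ord('7') − ord('0') = 59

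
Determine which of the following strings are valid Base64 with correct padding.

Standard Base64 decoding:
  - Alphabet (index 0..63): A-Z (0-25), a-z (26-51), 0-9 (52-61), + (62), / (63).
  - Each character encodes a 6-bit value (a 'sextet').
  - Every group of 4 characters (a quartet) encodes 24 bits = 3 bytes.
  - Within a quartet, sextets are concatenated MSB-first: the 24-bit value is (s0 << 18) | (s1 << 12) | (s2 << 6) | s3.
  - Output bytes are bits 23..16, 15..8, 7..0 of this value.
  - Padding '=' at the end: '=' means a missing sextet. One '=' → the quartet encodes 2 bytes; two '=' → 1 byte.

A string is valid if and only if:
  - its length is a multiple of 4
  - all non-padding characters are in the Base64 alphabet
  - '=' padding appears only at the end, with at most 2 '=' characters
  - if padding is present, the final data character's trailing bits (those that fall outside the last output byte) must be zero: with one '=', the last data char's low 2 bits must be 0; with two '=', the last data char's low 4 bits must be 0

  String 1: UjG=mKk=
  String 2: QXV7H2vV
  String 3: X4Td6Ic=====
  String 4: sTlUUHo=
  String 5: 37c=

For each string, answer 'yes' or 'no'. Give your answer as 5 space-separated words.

String 1: 'UjG=mKk=' → invalid (bad char(s): ['=']; '=' in middle)
String 2: 'QXV7H2vV' → valid
String 3: 'X4Td6Ic=====' → invalid (5 pad chars (max 2))
String 4: 'sTlUUHo=' → valid
String 5: '37c=' → valid

Answer: no yes no yes yes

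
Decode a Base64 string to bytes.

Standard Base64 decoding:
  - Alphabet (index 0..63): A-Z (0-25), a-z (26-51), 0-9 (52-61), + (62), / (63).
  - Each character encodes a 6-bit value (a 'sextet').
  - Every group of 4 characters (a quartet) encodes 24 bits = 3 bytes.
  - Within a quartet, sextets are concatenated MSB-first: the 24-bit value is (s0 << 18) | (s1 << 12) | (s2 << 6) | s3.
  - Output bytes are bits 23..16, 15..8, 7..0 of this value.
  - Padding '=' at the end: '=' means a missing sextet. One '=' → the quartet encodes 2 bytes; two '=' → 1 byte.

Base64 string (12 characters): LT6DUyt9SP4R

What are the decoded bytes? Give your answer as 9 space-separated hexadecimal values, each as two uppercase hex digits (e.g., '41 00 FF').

Answer: 2D 3E 83 53 2B 7D 48 FE 11

Derivation:
After char 0 ('L'=11): chars_in_quartet=1 acc=0xB bytes_emitted=0
After char 1 ('T'=19): chars_in_quartet=2 acc=0x2D3 bytes_emitted=0
After char 2 ('6'=58): chars_in_quartet=3 acc=0xB4FA bytes_emitted=0
After char 3 ('D'=3): chars_in_quartet=4 acc=0x2D3E83 -> emit 2D 3E 83, reset; bytes_emitted=3
After char 4 ('U'=20): chars_in_quartet=1 acc=0x14 bytes_emitted=3
After char 5 ('y'=50): chars_in_quartet=2 acc=0x532 bytes_emitted=3
After char 6 ('t'=45): chars_in_quartet=3 acc=0x14CAD bytes_emitted=3
After char 7 ('9'=61): chars_in_quartet=4 acc=0x532B7D -> emit 53 2B 7D, reset; bytes_emitted=6
After char 8 ('S'=18): chars_in_quartet=1 acc=0x12 bytes_emitted=6
After char 9 ('P'=15): chars_in_quartet=2 acc=0x48F bytes_emitted=6
After char 10 ('4'=56): chars_in_quartet=3 acc=0x123F8 bytes_emitted=6
After char 11 ('R'=17): chars_in_quartet=4 acc=0x48FE11 -> emit 48 FE 11, reset; bytes_emitted=9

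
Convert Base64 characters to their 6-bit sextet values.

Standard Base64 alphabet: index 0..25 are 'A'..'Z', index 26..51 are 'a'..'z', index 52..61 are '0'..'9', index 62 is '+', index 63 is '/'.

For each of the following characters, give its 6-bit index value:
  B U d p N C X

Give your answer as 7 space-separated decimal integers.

Answer: 1 20 29 41 13 2 23

Derivation:
'B': A..Z range, ord('B') − ord('A') = 1
'U': A..Z range, ord('U') − ord('A') = 20
'd': a..z range, 26 + ord('d') − ord('a') = 29
'p': a..z range, 26 + ord('p') − ord('a') = 41
'N': A..Z range, ord('N') − ord('A') = 13
'C': A..Z range, ord('C') − ord('A') = 2
'X': A..Z range, ord('X') − ord('A') = 23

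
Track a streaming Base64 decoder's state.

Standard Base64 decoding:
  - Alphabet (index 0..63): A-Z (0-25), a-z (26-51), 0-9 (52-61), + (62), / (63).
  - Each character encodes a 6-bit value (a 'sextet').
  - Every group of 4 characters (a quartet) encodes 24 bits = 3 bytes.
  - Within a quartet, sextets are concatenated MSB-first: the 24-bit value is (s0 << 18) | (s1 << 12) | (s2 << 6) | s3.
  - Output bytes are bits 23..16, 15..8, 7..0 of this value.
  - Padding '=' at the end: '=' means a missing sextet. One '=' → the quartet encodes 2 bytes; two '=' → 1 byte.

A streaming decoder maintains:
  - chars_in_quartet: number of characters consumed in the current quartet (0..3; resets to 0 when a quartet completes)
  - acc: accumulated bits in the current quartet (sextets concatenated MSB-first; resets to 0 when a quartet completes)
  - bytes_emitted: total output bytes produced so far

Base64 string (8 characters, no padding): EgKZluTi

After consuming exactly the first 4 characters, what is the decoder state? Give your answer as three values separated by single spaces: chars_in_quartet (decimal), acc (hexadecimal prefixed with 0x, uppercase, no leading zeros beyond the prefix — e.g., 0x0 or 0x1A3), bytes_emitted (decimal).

Answer: 0 0x0 3

Derivation:
After char 0 ('E'=4): chars_in_quartet=1 acc=0x4 bytes_emitted=0
After char 1 ('g'=32): chars_in_quartet=2 acc=0x120 bytes_emitted=0
After char 2 ('K'=10): chars_in_quartet=3 acc=0x480A bytes_emitted=0
After char 3 ('Z'=25): chars_in_quartet=4 acc=0x120299 -> emit 12 02 99, reset; bytes_emitted=3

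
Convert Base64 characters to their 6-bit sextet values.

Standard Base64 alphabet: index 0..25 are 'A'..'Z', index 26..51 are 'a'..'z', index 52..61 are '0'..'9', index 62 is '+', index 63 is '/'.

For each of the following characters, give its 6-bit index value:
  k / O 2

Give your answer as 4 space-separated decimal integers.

Answer: 36 63 14 54

Derivation:
'k': a..z range, 26 + ord('k') − ord('a') = 36
'/': index 63
'O': A..Z range, ord('O') − ord('A') = 14
'2': 0..9 range, 52 + ord('2') − ord('0') = 54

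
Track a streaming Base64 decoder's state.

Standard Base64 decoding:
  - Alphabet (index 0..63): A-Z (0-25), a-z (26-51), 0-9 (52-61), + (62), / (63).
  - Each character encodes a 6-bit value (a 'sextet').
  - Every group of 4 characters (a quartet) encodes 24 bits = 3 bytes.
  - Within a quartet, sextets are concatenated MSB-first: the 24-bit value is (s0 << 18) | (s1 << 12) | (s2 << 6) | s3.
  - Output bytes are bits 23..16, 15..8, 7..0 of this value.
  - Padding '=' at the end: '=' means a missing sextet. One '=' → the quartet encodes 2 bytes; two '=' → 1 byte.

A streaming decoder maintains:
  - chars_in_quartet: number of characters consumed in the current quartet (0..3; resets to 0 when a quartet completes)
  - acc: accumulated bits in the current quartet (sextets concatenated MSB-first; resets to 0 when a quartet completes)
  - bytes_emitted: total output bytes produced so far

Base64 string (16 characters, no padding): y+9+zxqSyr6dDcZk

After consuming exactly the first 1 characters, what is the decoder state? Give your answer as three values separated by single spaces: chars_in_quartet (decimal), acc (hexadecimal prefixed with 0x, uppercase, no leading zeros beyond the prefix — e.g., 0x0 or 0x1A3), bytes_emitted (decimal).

After char 0 ('y'=50): chars_in_quartet=1 acc=0x32 bytes_emitted=0

Answer: 1 0x32 0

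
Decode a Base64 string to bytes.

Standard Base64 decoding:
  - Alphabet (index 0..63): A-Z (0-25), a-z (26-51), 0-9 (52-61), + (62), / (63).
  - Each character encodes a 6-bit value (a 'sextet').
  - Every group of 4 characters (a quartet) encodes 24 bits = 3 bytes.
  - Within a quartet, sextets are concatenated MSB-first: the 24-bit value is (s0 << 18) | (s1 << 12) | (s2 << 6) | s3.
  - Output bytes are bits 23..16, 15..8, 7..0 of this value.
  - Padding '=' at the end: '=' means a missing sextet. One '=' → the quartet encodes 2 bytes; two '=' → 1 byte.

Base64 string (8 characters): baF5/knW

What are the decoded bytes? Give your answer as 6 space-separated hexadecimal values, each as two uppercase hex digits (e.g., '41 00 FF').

After char 0 ('b'=27): chars_in_quartet=1 acc=0x1B bytes_emitted=0
After char 1 ('a'=26): chars_in_quartet=2 acc=0x6DA bytes_emitted=0
After char 2 ('F'=5): chars_in_quartet=3 acc=0x1B685 bytes_emitted=0
After char 3 ('5'=57): chars_in_quartet=4 acc=0x6DA179 -> emit 6D A1 79, reset; bytes_emitted=3
After char 4 ('/'=63): chars_in_quartet=1 acc=0x3F bytes_emitted=3
After char 5 ('k'=36): chars_in_quartet=2 acc=0xFE4 bytes_emitted=3
After char 6 ('n'=39): chars_in_quartet=3 acc=0x3F927 bytes_emitted=3
After char 7 ('W'=22): chars_in_quartet=4 acc=0xFE49D6 -> emit FE 49 D6, reset; bytes_emitted=6

Answer: 6D A1 79 FE 49 D6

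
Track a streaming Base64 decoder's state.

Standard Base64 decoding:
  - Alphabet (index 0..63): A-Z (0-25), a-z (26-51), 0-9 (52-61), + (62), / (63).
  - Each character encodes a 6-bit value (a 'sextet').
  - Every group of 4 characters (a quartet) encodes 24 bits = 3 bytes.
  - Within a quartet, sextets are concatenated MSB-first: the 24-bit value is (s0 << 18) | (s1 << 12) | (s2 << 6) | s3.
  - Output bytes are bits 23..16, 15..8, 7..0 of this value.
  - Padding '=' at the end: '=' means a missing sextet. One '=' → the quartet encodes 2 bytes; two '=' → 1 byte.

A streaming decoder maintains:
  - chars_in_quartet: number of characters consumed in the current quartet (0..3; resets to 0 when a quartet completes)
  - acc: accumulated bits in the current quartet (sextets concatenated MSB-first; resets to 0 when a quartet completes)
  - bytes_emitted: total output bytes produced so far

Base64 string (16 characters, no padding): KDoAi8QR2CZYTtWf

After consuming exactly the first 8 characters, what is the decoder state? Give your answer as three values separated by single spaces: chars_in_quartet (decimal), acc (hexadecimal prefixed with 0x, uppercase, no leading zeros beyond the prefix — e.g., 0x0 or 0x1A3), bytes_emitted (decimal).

Answer: 0 0x0 6

Derivation:
After char 0 ('K'=10): chars_in_quartet=1 acc=0xA bytes_emitted=0
After char 1 ('D'=3): chars_in_quartet=2 acc=0x283 bytes_emitted=0
After char 2 ('o'=40): chars_in_quartet=3 acc=0xA0E8 bytes_emitted=0
After char 3 ('A'=0): chars_in_quartet=4 acc=0x283A00 -> emit 28 3A 00, reset; bytes_emitted=3
After char 4 ('i'=34): chars_in_quartet=1 acc=0x22 bytes_emitted=3
After char 5 ('8'=60): chars_in_quartet=2 acc=0x8BC bytes_emitted=3
After char 6 ('Q'=16): chars_in_quartet=3 acc=0x22F10 bytes_emitted=3
After char 7 ('R'=17): chars_in_quartet=4 acc=0x8BC411 -> emit 8B C4 11, reset; bytes_emitted=6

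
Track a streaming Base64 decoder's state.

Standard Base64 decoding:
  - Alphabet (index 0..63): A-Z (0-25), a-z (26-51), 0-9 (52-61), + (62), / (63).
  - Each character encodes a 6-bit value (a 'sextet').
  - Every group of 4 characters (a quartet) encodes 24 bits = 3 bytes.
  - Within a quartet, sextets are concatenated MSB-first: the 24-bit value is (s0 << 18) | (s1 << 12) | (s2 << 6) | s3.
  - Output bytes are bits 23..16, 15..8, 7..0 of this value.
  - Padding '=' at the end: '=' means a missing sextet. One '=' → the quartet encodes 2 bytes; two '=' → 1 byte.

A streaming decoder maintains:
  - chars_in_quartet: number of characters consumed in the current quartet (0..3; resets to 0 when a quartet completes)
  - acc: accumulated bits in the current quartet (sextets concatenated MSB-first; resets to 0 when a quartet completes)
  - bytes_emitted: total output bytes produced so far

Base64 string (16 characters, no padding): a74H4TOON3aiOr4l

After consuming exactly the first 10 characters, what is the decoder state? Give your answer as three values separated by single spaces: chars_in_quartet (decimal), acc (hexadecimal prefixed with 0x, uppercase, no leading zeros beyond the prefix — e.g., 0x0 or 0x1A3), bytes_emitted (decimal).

After char 0 ('a'=26): chars_in_quartet=1 acc=0x1A bytes_emitted=0
After char 1 ('7'=59): chars_in_quartet=2 acc=0x6BB bytes_emitted=0
After char 2 ('4'=56): chars_in_quartet=3 acc=0x1AEF8 bytes_emitted=0
After char 3 ('H'=7): chars_in_quartet=4 acc=0x6BBE07 -> emit 6B BE 07, reset; bytes_emitted=3
After char 4 ('4'=56): chars_in_quartet=1 acc=0x38 bytes_emitted=3
After char 5 ('T'=19): chars_in_quartet=2 acc=0xE13 bytes_emitted=3
After char 6 ('O'=14): chars_in_quartet=3 acc=0x384CE bytes_emitted=3
After char 7 ('O'=14): chars_in_quartet=4 acc=0xE1338E -> emit E1 33 8E, reset; bytes_emitted=6
After char 8 ('N'=13): chars_in_quartet=1 acc=0xD bytes_emitted=6
After char 9 ('3'=55): chars_in_quartet=2 acc=0x377 bytes_emitted=6

Answer: 2 0x377 6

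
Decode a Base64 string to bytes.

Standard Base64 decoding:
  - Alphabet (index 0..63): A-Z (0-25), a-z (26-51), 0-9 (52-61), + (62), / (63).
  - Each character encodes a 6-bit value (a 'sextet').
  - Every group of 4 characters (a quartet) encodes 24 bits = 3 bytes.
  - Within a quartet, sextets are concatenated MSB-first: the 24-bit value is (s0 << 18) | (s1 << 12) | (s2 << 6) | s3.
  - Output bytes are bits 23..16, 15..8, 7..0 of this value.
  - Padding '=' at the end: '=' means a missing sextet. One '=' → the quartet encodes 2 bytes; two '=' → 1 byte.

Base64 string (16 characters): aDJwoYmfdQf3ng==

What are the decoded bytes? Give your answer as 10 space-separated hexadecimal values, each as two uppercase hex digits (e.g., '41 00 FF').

Answer: 68 32 70 A1 89 9F 75 07 F7 9E

Derivation:
After char 0 ('a'=26): chars_in_quartet=1 acc=0x1A bytes_emitted=0
After char 1 ('D'=3): chars_in_quartet=2 acc=0x683 bytes_emitted=0
After char 2 ('J'=9): chars_in_quartet=3 acc=0x1A0C9 bytes_emitted=0
After char 3 ('w'=48): chars_in_quartet=4 acc=0x683270 -> emit 68 32 70, reset; bytes_emitted=3
After char 4 ('o'=40): chars_in_quartet=1 acc=0x28 bytes_emitted=3
After char 5 ('Y'=24): chars_in_quartet=2 acc=0xA18 bytes_emitted=3
After char 6 ('m'=38): chars_in_quartet=3 acc=0x28626 bytes_emitted=3
After char 7 ('f'=31): chars_in_quartet=4 acc=0xA1899F -> emit A1 89 9F, reset; bytes_emitted=6
After char 8 ('d'=29): chars_in_quartet=1 acc=0x1D bytes_emitted=6
After char 9 ('Q'=16): chars_in_quartet=2 acc=0x750 bytes_emitted=6
After char 10 ('f'=31): chars_in_quartet=3 acc=0x1D41F bytes_emitted=6
After char 11 ('3'=55): chars_in_quartet=4 acc=0x7507F7 -> emit 75 07 F7, reset; bytes_emitted=9
After char 12 ('n'=39): chars_in_quartet=1 acc=0x27 bytes_emitted=9
After char 13 ('g'=32): chars_in_quartet=2 acc=0x9E0 bytes_emitted=9
Padding '==': partial quartet acc=0x9E0 -> emit 9E; bytes_emitted=10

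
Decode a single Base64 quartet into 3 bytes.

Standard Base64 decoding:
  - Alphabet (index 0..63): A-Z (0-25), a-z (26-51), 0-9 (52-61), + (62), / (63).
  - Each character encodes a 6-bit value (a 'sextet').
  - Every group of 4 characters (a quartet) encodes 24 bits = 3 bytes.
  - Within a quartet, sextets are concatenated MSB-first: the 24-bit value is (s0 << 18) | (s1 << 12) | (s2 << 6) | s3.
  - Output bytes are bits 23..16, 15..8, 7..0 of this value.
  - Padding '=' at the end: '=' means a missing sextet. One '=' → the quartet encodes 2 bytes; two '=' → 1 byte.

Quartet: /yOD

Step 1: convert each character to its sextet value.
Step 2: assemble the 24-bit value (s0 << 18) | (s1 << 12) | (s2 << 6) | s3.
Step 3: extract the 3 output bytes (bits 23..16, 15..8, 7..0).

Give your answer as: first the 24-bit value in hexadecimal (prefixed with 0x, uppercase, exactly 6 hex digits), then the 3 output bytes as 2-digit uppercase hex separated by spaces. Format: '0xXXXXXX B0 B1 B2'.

Sextets: /=63, y=50, O=14, D=3
24-bit: (63<<18) | (50<<12) | (14<<6) | 3
      = 0xFC0000 | 0x032000 | 0x000380 | 0x000003
      = 0xFF2383
Bytes: (v>>16)&0xFF=FF, (v>>8)&0xFF=23, v&0xFF=83

Answer: 0xFF2383 FF 23 83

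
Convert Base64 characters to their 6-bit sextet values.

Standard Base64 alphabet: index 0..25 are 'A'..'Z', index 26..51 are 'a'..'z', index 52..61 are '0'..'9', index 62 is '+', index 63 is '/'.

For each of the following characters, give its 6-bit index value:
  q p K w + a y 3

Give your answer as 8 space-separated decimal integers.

Answer: 42 41 10 48 62 26 50 55

Derivation:
'q': a..z range, 26 + ord('q') − ord('a') = 42
'p': a..z range, 26 + ord('p') − ord('a') = 41
'K': A..Z range, ord('K') − ord('A') = 10
'w': a..z range, 26 + ord('w') − ord('a') = 48
'+': index 62
'a': a..z range, 26 + ord('a') − ord('a') = 26
'y': a..z range, 26 + ord('y') − ord('a') = 50
'3': 0..9 range, 52 + ord('3') − ord('0') = 55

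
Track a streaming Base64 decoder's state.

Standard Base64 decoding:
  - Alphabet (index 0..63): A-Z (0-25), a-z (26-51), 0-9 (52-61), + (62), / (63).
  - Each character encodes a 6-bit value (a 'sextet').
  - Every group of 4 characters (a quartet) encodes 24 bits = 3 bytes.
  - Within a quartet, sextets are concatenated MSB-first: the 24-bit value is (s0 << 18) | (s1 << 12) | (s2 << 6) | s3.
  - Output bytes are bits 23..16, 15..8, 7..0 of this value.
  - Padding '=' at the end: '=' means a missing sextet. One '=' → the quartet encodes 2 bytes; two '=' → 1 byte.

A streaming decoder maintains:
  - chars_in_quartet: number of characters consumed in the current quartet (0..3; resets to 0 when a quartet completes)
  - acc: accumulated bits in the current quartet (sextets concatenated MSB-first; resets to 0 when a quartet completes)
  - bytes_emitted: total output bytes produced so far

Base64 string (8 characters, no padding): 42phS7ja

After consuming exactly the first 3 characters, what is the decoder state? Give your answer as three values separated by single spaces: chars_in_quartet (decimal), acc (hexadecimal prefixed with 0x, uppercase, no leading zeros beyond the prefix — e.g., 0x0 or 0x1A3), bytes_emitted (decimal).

After char 0 ('4'=56): chars_in_quartet=1 acc=0x38 bytes_emitted=0
After char 1 ('2'=54): chars_in_quartet=2 acc=0xE36 bytes_emitted=0
After char 2 ('p'=41): chars_in_quartet=3 acc=0x38DA9 bytes_emitted=0

Answer: 3 0x38DA9 0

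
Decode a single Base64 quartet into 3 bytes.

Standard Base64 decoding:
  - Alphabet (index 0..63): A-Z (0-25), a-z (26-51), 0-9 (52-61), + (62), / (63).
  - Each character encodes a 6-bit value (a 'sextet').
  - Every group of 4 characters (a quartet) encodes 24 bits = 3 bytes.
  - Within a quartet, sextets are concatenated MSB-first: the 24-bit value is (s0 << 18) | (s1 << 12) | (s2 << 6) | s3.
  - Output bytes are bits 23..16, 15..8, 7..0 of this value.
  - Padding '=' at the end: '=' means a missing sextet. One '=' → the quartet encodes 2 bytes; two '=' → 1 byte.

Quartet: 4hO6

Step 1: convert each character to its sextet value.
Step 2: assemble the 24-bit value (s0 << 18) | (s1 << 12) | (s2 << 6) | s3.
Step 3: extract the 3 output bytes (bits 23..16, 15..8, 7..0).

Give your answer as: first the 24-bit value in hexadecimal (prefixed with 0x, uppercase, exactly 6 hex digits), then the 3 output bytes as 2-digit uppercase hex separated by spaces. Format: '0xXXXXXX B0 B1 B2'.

Answer: 0xE213BA E2 13 BA

Derivation:
Sextets: 4=56, h=33, O=14, 6=58
24-bit: (56<<18) | (33<<12) | (14<<6) | 58
      = 0xE00000 | 0x021000 | 0x000380 | 0x00003A
      = 0xE213BA
Bytes: (v>>16)&0xFF=E2, (v>>8)&0xFF=13, v&0xFF=BA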